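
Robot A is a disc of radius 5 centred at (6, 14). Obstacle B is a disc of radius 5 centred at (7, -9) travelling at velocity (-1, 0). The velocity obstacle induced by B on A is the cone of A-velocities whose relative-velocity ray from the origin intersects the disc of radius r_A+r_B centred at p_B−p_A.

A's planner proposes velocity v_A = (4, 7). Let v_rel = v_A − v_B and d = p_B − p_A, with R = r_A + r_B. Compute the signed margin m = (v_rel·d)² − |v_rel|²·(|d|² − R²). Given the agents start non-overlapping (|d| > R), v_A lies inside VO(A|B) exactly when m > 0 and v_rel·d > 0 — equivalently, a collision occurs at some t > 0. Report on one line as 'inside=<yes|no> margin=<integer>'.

d = (1, -23),  |d|² = 530;  R = 5+5 = 10,  c = 530−10² = 430
v_rel = (5, 7),  |v_rel|² = 74;  v_rel·d = (5)·(1) + (7)·(-23) = -156
74·t² + 312·t + 430 = 0  ⇒  m = (-156)² − 74·430 = -7484
m = -7484 < 0,  v_rel·d = -156 < 0  ⇒  outside

inside=no margin=-7484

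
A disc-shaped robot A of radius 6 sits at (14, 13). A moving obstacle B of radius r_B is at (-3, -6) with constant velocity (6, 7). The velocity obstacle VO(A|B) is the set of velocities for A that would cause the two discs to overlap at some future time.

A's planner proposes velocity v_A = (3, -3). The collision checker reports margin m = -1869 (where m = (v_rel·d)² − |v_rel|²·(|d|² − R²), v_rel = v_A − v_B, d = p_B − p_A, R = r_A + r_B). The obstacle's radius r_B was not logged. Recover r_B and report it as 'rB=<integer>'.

m = -1869
d = (-17, -19);  v_rel = (-3, -10),  |v_rel|² = 109
v_rel×d = (-3)·(-19) − (-10)·(-17) = -113
since m = R²·109 − (-113)²:  R² = (12769 + -1869) / 109 = 100
R = √100 = 10  ⇒  r_B = 10 − 6 = 4

rB=4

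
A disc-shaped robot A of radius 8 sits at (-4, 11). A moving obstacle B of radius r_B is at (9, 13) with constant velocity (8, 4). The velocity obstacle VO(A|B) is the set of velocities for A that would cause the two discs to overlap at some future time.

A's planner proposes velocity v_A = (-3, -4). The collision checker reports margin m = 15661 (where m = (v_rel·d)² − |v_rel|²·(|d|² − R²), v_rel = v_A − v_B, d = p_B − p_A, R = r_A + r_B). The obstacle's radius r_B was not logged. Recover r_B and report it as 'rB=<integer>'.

m = 15661
d = (13, 2);  v_rel = (-11, -8),  |v_rel|² = 185
v_rel×d = (-11)·(2) − (-8)·(13) = 82
since m = R²·185 − 82²:  R² = (6724 + 15661) / 185 = 121
R = √121 = 11  ⇒  r_B = 11 − 8 = 3

rB=3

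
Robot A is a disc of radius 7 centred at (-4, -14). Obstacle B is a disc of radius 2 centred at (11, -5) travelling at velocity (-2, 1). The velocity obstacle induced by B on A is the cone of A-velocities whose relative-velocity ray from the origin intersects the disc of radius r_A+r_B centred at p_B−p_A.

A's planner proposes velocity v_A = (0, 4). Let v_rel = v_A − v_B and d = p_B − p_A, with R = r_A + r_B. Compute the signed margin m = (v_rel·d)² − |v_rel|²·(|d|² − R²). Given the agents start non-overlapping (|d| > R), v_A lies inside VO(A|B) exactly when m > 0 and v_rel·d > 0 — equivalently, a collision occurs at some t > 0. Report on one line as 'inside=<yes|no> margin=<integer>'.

d = (15, 9),  |d|² = 306;  R = 7+2 = 9,  c = 306−9² = 225
v_rel = (2, 3),  |v_rel|² = 13;  v_rel·d = (2)·(15) + (3)·(9) = 57
13·t² − 114·t + 225 = 0  ⇒  m = 57² − 13·225 = 324
m = 324 > 0,  v_rel·d = 57 > 0  ⇒  inside

inside=yes margin=324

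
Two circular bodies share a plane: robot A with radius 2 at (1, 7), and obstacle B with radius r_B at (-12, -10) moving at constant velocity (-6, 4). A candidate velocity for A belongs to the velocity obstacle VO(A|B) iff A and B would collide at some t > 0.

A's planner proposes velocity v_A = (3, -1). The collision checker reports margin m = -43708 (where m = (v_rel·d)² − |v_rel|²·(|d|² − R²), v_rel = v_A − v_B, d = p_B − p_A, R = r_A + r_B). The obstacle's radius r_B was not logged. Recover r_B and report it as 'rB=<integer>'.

m = -43708
d = (-13, -17);  v_rel = (9, -5),  |v_rel|² = 106
v_rel×d = (9)·(-17) − (-5)·(-13) = -218
since m = R²·106 − (-218)²:  R² = (47524 + -43708) / 106 = 36
R = √36 = 6  ⇒  r_B = 6 − 2 = 4

rB=4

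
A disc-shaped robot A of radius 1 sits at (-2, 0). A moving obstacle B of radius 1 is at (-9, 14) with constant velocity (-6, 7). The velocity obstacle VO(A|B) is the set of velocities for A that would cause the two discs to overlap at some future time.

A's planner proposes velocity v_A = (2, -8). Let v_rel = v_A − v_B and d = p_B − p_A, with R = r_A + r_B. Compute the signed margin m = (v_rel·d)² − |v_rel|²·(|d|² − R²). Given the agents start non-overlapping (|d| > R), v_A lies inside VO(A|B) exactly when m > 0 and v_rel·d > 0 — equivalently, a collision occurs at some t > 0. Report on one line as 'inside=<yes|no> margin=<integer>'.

d = (-7, 14),  |d|² = 245;  R = 1+1 = 2,  c = 245−2² = 241
v_rel = (8, -15),  |v_rel|² = 289;  v_rel·d = (8)·(-7) + (-15)·(14) = -266
289·t² + 532·t + 241 = 0  ⇒  m = (-266)² − 289·241 = 1107
m = 1107 > 0,  v_rel·d = -266 < 0  ⇒  outside

inside=no margin=1107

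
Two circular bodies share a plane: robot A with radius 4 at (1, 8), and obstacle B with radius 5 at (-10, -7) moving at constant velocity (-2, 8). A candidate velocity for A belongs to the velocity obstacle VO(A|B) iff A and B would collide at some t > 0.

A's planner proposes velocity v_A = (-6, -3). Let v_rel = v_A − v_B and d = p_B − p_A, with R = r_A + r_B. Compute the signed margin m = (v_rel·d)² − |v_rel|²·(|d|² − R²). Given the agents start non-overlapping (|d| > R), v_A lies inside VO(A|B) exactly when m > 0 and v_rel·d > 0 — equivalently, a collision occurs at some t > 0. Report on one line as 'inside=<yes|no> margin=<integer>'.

d = (-11, -15),  |d|² = 346;  R = 4+5 = 9,  c = 346−9² = 265
v_rel = (-4, -11),  |v_rel|² = 137;  v_rel·d = (-4)·(-11) + (-11)·(-15) = 209
137·t² − 418·t + 265 = 0  ⇒  m = 209² − 137·265 = 7376
m = 7376 > 0,  v_rel·d = 209 > 0  ⇒  inside

inside=yes margin=7376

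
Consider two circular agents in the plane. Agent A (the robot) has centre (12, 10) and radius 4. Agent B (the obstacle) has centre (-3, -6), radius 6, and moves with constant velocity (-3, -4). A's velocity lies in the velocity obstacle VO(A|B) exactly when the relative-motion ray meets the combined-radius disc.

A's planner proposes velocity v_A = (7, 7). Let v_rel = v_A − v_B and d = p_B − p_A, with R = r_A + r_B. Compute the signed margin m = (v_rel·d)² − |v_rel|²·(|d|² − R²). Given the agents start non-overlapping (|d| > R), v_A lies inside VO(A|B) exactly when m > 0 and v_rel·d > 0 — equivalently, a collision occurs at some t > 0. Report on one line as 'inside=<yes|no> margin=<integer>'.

d = (-15, -16),  |d|² = 481;  R = 4+6 = 10,  c = 481−10² = 381
v_rel = (10, 11),  |v_rel|² = 221;  v_rel·d = (10)·(-15) + (11)·(-16) = -326
221·t² + 652·t + 381 = 0  ⇒  m = (-326)² − 221·381 = 22075
m = 22075 > 0,  v_rel·d = -326 < 0  ⇒  outside

inside=no margin=22075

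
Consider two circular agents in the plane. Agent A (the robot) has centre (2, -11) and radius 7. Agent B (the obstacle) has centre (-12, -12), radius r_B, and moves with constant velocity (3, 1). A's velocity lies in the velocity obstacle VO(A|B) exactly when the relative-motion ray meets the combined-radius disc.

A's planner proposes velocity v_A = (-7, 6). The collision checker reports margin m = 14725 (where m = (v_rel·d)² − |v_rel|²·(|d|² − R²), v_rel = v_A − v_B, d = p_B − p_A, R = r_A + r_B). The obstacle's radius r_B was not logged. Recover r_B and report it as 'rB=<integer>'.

m = 14725
d = (-14, -1);  v_rel = (-10, 5),  |v_rel|² = 125
v_rel×d = (-10)·(-1) − (5)·(-14) = 80
since m = R²·125 − 80²:  R² = (6400 + 14725) / 125 = 169
R = √169 = 13  ⇒  r_B = 13 − 7 = 6

rB=6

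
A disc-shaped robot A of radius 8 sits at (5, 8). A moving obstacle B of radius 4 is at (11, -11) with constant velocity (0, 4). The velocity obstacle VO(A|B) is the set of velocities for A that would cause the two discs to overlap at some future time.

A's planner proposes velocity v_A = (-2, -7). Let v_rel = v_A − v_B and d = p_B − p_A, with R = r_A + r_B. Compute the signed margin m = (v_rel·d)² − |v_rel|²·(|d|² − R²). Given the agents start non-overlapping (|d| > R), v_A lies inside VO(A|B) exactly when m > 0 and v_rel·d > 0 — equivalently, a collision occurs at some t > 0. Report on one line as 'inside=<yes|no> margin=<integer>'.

d = (6, -19),  |d|² = 397;  R = 8+4 = 12,  c = 397−12² = 253
v_rel = (-2, -11),  |v_rel|² = 125;  v_rel·d = (-2)·(6) + (-11)·(-19) = 197
125·t² − 394·t + 253 = 0  ⇒  m = 197² − 125·253 = 7184
m = 7184 > 0,  v_rel·d = 197 > 0  ⇒  inside

inside=yes margin=7184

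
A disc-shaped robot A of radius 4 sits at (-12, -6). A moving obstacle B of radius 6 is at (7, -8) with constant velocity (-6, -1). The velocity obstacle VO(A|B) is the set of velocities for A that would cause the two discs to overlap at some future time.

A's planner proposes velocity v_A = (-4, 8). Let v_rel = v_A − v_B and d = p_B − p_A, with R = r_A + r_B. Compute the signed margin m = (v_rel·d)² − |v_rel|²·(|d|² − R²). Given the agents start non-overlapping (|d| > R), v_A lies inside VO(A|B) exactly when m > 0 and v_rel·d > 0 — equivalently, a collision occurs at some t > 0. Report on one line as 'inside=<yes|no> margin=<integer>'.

d = (19, -2),  |d|² = 365;  R = 4+6 = 10,  c = 365−10² = 265
v_rel = (2, 9),  |v_rel|² = 85;  v_rel·d = (2)·(19) + (9)·(-2) = 20
85·t² − 40·t + 265 = 0  ⇒  m = 20² − 85·265 = -22125
m = -22125 < 0,  v_rel·d = 20 > 0  ⇒  outside

inside=no margin=-22125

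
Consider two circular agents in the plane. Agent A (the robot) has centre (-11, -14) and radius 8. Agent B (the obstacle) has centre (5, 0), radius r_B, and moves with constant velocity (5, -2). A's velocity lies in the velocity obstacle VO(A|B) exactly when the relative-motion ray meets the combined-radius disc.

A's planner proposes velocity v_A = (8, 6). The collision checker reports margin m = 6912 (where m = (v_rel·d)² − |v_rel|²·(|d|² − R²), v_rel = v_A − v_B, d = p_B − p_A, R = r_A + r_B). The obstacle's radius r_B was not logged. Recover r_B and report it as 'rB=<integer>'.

m = 6912
d = (16, 14);  v_rel = (3, 8),  |v_rel|² = 73
v_rel×d = (3)·(14) − (8)·(16) = -86
since m = R²·73 − (-86)²:  R² = (7396 + 6912) / 73 = 196
R = √196 = 14  ⇒  r_B = 14 − 8 = 6

rB=6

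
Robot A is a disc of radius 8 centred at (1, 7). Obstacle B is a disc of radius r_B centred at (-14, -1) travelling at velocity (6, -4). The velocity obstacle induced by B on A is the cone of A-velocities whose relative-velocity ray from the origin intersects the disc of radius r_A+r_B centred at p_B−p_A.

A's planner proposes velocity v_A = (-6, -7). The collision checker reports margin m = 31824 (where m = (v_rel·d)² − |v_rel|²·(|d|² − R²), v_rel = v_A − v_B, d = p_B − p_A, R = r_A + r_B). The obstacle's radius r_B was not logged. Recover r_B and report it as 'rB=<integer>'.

m = 31824
d = (-15, -8);  v_rel = (-12, -3),  |v_rel|² = 153
v_rel×d = (-12)·(-8) − (-3)·(-15) = 51
since m = R²·153 − 51²:  R² = (2601 + 31824) / 153 = 225
R = √225 = 15  ⇒  r_B = 15 − 8 = 7

rB=7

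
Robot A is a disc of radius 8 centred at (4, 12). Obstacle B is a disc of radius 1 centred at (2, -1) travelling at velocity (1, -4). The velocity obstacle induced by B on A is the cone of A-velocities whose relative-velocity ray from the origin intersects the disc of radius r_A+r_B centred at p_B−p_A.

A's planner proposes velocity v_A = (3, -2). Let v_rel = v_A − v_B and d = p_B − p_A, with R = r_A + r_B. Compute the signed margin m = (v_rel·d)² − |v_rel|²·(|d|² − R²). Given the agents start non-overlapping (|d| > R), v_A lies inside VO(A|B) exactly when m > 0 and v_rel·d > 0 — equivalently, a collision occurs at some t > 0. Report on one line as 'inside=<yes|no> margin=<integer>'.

d = (-2, -13),  |d|² = 173;  R = 8+1 = 9,  c = 173−9² = 92
v_rel = (2, 2),  |v_rel|² = 8;  v_rel·d = (2)·(-2) + (2)·(-13) = -30
8·t² + 60·t + 92 = 0  ⇒  m = (-30)² − 8·92 = 164
m = 164 > 0,  v_rel·d = -30 < 0  ⇒  outside

inside=no margin=164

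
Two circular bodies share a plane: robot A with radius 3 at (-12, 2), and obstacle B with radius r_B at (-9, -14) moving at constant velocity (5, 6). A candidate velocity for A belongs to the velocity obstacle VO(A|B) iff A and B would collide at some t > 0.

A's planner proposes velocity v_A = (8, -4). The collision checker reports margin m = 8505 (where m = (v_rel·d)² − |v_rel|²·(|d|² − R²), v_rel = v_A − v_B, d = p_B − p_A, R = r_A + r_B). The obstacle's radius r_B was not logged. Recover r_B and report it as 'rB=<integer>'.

m = 8505
d = (3, -16);  v_rel = (3, -10),  |v_rel|² = 109
v_rel×d = (3)·(-16) − (-10)·(3) = -18
since m = R²·109 − (-18)²:  R² = (324 + 8505) / 109 = 81
R = √81 = 9  ⇒  r_B = 9 − 3 = 6

rB=6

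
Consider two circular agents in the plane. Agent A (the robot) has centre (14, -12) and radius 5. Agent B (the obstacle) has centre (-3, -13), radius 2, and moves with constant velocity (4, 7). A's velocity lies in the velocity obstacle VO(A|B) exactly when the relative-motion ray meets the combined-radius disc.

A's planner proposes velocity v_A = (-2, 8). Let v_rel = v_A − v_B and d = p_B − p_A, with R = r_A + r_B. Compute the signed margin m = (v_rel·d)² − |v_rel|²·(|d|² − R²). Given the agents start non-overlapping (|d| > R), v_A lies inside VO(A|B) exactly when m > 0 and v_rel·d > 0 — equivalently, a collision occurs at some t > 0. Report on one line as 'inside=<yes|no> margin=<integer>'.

d = (-17, -1),  |d|² = 290;  R = 5+2 = 7,  c = 290−7² = 241
v_rel = (-6, 1),  |v_rel|² = 37;  v_rel·d = (-6)·(-17) + (1)·(-1) = 101
37·t² − 202·t + 241 = 0  ⇒  m = 101² − 37·241 = 1284
m = 1284 > 0,  v_rel·d = 101 > 0  ⇒  inside

inside=yes margin=1284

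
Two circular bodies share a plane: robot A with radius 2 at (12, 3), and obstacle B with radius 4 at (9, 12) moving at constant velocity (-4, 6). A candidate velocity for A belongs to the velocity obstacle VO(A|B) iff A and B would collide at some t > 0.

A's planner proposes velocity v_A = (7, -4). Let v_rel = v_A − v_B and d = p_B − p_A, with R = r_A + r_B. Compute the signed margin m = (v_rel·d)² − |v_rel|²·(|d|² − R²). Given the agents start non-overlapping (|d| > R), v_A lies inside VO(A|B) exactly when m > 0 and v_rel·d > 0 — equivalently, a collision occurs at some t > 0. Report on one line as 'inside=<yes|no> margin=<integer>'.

d = (-3, 9),  |d|² = 90;  R = 2+4 = 6,  c = 90−6² = 54
v_rel = (11, -10),  |v_rel|² = 221;  v_rel·d = (11)·(-3) + (-10)·(9) = -123
221·t² + 246·t + 54 = 0  ⇒  m = (-123)² − 221·54 = 3195
m = 3195 > 0,  v_rel·d = -123 < 0  ⇒  outside

inside=no margin=3195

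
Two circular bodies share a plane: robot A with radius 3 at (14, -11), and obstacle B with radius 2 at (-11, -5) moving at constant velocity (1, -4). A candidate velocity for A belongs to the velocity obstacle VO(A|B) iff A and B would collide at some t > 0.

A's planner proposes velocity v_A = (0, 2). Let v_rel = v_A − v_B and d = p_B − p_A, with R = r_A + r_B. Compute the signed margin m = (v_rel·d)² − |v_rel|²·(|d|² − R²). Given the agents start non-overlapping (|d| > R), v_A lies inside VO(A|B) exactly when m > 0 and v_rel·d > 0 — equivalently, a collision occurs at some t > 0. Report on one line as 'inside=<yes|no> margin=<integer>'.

d = (-25, 6),  |d|² = 661;  R = 3+2 = 5,  c = 661−5² = 636
v_rel = (-1, 6),  |v_rel|² = 37;  v_rel·d = (-1)·(-25) + (6)·(6) = 61
37·t² − 122·t + 636 = 0  ⇒  m = 61² − 37·636 = -19811
m = -19811 < 0,  v_rel·d = 61 > 0  ⇒  outside

inside=no margin=-19811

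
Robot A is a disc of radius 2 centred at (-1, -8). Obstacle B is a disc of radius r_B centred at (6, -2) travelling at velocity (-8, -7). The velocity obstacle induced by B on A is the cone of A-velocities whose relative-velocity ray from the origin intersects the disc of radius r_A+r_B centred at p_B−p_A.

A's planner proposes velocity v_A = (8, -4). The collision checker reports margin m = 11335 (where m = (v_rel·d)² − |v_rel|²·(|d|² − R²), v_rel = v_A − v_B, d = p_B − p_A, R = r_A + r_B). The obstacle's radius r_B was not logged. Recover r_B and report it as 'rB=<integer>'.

m = 11335
d = (7, 6);  v_rel = (16, 3),  |v_rel|² = 265
v_rel×d = (16)·(6) − (3)·(7) = 75
since m = R²·265 − 75²:  R² = (5625 + 11335) / 265 = 64
R = √64 = 8  ⇒  r_B = 8 − 2 = 6

rB=6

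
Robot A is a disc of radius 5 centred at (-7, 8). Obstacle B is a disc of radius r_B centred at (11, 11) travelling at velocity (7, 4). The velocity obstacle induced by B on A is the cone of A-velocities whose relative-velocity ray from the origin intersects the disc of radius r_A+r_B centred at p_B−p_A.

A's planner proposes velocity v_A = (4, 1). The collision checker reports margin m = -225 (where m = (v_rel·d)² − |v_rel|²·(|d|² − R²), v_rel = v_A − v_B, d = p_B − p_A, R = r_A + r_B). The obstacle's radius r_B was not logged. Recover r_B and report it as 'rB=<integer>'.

m = -225
d = (18, 3);  v_rel = (-3, -3),  |v_rel|² = 18
v_rel×d = (-3)·(3) − (-3)·(18) = 45
since m = R²·18 − 45²:  R² = (2025 + -225) / 18 = 100
R = √100 = 10  ⇒  r_B = 10 − 5 = 5

rB=5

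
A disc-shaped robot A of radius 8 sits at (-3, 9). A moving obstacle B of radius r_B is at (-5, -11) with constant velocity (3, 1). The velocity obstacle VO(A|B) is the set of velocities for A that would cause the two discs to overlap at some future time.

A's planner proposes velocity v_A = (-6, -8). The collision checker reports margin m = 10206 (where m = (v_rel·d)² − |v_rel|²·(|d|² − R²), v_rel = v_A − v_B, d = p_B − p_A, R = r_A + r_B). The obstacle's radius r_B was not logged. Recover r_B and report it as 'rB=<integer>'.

m = 10206
d = (-2, -20);  v_rel = (-9, -9),  |v_rel|² = 162
v_rel×d = (-9)·(-20) − (-9)·(-2) = 162
since m = R²·162 − 162²:  R² = (26244 + 10206) / 162 = 225
R = √225 = 15  ⇒  r_B = 15 − 8 = 7

rB=7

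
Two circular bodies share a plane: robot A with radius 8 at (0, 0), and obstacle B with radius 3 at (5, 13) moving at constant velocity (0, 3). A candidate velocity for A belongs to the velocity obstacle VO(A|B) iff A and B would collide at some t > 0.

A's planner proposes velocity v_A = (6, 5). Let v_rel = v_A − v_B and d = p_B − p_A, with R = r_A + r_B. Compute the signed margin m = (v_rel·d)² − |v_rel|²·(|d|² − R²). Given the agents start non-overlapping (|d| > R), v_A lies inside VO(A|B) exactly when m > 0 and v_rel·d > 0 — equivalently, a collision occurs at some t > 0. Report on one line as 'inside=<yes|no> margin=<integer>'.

d = (5, 13),  |d|² = 194;  R = 8+3 = 11,  c = 194−11² = 73
v_rel = (6, 2),  |v_rel|² = 40;  v_rel·d = (6)·(5) + (2)·(13) = 56
40·t² − 112·t + 73 = 0  ⇒  m = 56² − 40·73 = 216
m = 216 > 0,  v_rel·d = 56 > 0  ⇒  inside

inside=yes margin=216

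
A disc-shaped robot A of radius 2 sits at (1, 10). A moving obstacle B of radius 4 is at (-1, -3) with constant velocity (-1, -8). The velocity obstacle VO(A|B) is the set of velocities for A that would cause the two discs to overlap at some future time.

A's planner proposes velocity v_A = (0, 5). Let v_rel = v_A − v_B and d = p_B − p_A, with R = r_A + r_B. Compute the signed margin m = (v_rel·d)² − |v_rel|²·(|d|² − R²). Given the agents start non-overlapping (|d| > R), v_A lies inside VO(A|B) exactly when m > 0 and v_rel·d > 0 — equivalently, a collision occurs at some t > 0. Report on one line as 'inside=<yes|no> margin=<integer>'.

d = (-2, -13),  |d|² = 173;  R = 2+4 = 6,  c = 173−6² = 137
v_rel = (1, 13),  |v_rel|² = 170;  v_rel·d = (1)·(-2) + (13)·(-13) = -171
170·t² + 342·t + 137 = 0  ⇒  m = (-171)² − 170·137 = 5951
m = 5951 > 0,  v_rel·d = -171 < 0  ⇒  outside

inside=no margin=5951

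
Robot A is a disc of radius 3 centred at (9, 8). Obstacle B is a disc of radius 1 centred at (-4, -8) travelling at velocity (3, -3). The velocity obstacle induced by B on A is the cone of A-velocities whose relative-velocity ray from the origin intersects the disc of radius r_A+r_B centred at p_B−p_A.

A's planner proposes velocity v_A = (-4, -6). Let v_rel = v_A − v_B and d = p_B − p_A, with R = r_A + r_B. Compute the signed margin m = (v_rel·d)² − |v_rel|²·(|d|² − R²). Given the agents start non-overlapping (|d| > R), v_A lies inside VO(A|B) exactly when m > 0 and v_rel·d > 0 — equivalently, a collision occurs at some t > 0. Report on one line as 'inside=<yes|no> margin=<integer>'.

d = (-13, -16),  |d|² = 425;  R = 3+1 = 4,  c = 425−4² = 409
v_rel = (-7, -3),  |v_rel|² = 58;  v_rel·d = (-7)·(-13) + (-3)·(-16) = 139
58·t² − 278·t + 409 = 0  ⇒  m = 139² − 58·409 = -4401
m = -4401 < 0,  v_rel·d = 139 > 0  ⇒  outside

inside=no margin=-4401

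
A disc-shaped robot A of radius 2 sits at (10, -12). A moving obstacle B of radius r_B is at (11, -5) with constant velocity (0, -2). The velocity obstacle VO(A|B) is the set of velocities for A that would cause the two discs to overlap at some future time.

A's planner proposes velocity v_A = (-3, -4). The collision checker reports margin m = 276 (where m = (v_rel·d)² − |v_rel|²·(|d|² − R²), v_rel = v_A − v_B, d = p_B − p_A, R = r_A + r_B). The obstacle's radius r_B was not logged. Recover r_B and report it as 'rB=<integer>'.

m = 276
d = (1, 7);  v_rel = (-3, -2),  |v_rel|² = 13
v_rel×d = (-3)·(7) − (-2)·(1) = -19
since m = R²·13 − (-19)²:  R² = (361 + 276) / 13 = 49
R = √49 = 7  ⇒  r_B = 7 − 2 = 5

rB=5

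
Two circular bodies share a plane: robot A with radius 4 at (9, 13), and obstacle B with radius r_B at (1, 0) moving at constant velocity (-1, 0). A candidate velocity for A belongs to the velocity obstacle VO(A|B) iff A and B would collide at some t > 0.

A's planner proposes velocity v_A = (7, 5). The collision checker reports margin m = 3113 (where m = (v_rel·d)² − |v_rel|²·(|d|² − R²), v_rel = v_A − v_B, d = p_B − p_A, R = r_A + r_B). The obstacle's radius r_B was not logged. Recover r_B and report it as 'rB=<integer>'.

m = 3113
d = (-8, -13);  v_rel = (8, 5),  |v_rel|² = 89
v_rel×d = (8)·(-13) − (5)·(-8) = -64
since m = R²·89 − (-64)²:  R² = (4096 + 3113) / 89 = 81
R = √81 = 9  ⇒  r_B = 9 − 4 = 5

rB=5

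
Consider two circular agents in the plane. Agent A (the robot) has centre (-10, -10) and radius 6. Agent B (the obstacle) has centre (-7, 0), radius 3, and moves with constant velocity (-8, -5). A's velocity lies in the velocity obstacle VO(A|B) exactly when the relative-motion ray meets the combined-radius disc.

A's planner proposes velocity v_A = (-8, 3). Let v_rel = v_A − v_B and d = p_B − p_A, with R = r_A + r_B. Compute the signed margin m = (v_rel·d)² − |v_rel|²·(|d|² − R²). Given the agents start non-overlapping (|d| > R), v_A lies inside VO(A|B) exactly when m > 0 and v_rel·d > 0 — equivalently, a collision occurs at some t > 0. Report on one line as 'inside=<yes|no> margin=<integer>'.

d = (3, 10),  |d|² = 109;  R = 6+3 = 9,  c = 109−9² = 28
v_rel = (0, 8),  |v_rel|² = 64;  v_rel·d = (0)·(3) + (8)·(10) = 80
64·t² − 160·t + 28 = 0  ⇒  m = 80² − 64·28 = 4608
m = 4608 > 0,  v_rel·d = 80 > 0  ⇒  inside

inside=yes margin=4608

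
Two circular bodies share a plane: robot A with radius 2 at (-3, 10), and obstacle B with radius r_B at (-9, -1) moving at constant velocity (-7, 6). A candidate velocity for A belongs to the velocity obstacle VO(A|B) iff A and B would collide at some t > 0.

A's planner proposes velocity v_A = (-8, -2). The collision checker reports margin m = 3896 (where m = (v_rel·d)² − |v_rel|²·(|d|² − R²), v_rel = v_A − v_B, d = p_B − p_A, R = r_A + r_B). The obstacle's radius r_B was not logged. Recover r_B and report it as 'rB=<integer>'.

m = 3896
d = (-6, -11);  v_rel = (-1, -8),  |v_rel|² = 65
v_rel×d = (-1)·(-11) − (-8)·(-6) = -37
since m = R²·65 − (-37)²:  R² = (1369 + 3896) / 65 = 81
R = √81 = 9  ⇒  r_B = 9 − 2 = 7

rB=7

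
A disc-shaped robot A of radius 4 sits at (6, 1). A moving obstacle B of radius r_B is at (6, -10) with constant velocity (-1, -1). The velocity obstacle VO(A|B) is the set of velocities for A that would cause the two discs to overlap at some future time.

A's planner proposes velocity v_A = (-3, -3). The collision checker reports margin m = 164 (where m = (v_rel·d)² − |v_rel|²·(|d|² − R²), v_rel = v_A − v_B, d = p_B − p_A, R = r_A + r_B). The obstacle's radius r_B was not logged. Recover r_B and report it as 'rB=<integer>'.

m = 164
d = (0, -11);  v_rel = (-2, -2),  |v_rel|² = 8
v_rel×d = (-2)·(-11) − (-2)·(0) = 22
since m = R²·8 − 22²:  R² = (484 + 164) / 8 = 81
R = √81 = 9  ⇒  r_B = 9 − 4 = 5

rB=5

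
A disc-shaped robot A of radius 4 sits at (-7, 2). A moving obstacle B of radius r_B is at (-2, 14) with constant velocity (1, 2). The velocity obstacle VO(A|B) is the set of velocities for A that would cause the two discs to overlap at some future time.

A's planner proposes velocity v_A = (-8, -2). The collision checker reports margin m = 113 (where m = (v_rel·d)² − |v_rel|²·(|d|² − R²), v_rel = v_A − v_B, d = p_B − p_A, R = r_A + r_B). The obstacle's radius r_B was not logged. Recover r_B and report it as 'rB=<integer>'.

m = 113
d = (5, 12);  v_rel = (-9, -4),  |v_rel|² = 97
v_rel×d = (-9)·(12) − (-4)·(5) = -88
since m = R²·97 − (-88)²:  R² = (7744 + 113) / 97 = 81
R = √81 = 9  ⇒  r_B = 9 − 4 = 5

rB=5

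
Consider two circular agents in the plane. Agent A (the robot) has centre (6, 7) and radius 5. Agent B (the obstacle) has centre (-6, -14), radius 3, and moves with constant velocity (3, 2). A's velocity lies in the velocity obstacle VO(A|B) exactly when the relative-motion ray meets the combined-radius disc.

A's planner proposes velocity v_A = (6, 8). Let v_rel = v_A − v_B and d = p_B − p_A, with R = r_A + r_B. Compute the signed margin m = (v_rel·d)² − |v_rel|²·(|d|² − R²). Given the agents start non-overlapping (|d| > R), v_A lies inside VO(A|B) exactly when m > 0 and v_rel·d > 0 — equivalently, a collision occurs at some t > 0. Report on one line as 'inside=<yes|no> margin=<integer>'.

d = (-12, -21),  |d|² = 585;  R = 5+3 = 8,  c = 585−8² = 521
v_rel = (3, 6),  |v_rel|² = 45;  v_rel·d = (3)·(-12) + (6)·(-21) = -162
45·t² + 324·t + 521 = 0  ⇒  m = (-162)² − 45·521 = 2799
m = 2799 > 0,  v_rel·d = -162 < 0  ⇒  outside

inside=no margin=2799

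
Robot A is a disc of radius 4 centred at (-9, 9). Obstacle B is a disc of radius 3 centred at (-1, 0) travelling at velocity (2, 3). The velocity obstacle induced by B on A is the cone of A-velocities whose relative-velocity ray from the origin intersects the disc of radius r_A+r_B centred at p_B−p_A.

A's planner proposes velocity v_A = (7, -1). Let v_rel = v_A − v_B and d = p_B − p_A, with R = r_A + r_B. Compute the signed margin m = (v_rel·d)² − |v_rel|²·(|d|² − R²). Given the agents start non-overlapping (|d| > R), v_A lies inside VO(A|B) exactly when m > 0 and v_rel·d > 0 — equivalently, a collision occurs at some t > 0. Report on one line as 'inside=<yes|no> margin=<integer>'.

d = (8, -9),  |d|² = 145;  R = 4+3 = 7,  c = 145−7² = 96
v_rel = (5, -4),  |v_rel|² = 41;  v_rel·d = (5)·(8) + (-4)·(-9) = 76
41·t² − 152·t + 96 = 0  ⇒  m = 76² − 41·96 = 1840
m = 1840 > 0,  v_rel·d = 76 > 0  ⇒  inside

inside=yes margin=1840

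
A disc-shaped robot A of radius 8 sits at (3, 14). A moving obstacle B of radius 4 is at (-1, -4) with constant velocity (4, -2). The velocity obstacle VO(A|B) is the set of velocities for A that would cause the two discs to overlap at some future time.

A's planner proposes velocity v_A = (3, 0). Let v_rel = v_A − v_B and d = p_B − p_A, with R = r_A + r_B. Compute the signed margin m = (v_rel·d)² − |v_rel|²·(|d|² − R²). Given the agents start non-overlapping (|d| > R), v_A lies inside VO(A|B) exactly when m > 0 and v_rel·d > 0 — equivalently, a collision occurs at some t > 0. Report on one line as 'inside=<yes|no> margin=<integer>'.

d = (-4, -18),  |d|² = 340;  R = 8+4 = 12,  c = 340−12² = 196
v_rel = (-1, 2),  |v_rel|² = 5;  v_rel·d = (-1)·(-4) + (2)·(-18) = -32
5·t² + 64·t + 196 = 0  ⇒  m = (-32)² − 5·196 = 44
m = 44 > 0,  v_rel·d = -32 < 0  ⇒  outside

inside=no margin=44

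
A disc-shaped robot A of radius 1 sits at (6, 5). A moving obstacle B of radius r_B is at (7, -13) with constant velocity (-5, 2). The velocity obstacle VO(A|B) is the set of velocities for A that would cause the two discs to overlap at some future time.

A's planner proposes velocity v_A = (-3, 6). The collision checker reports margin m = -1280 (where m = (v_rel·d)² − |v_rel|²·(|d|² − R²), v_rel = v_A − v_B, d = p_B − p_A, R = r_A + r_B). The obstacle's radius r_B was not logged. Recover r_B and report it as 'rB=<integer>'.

m = -1280
d = (1, -18);  v_rel = (2, 4),  |v_rel|² = 20
v_rel×d = (2)·(-18) − (4)·(1) = -40
since m = R²·20 − (-40)²:  R² = (1600 + -1280) / 20 = 16
R = √16 = 4  ⇒  r_B = 4 − 1 = 3

rB=3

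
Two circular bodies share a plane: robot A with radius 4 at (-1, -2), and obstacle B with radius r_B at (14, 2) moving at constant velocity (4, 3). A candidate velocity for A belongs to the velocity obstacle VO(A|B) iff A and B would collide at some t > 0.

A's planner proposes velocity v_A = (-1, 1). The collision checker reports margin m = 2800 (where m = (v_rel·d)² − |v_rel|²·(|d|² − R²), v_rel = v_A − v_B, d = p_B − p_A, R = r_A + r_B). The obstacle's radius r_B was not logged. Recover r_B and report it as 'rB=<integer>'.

m = 2800
d = (15, 4);  v_rel = (-5, -2),  |v_rel|² = 29
v_rel×d = (-5)·(4) − (-2)·(15) = 10
since m = R²·29 − 10²:  R² = (100 + 2800) / 29 = 100
R = √100 = 10  ⇒  r_B = 10 − 4 = 6

rB=6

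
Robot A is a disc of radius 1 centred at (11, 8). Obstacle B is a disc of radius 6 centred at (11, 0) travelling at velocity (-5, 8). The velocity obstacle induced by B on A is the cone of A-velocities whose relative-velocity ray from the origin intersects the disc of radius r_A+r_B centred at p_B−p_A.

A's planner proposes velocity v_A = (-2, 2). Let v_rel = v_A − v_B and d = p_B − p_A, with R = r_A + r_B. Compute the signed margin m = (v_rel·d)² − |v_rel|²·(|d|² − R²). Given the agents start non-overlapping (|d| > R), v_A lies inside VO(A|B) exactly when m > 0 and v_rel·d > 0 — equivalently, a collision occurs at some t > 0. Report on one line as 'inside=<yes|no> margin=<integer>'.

d = (0, -8),  |d|² = 64;  R = 1+6 = 7,  c = 64−7² = 15
v_rel = (3, -6),  |v_rel|² = 45;  v_rel·d = (3)·(0) + (-6)·(-8) = 48
45·t² − 96·t + 15 = 0  ⇒  m = 48² − 45·15 = 1629
m = 1629 > 0,  v_rel·d = 48 > 0  ⇒  inside

inside=yes margin=1629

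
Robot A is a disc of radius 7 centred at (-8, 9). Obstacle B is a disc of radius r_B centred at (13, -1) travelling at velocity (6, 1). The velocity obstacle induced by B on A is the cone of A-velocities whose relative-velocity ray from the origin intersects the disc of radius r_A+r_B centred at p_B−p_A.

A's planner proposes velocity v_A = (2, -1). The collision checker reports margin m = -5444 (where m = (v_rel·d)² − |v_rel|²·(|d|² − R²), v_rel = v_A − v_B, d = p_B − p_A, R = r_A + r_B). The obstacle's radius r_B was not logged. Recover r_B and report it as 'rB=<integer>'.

m = -5444
d = (21, -10);  v_rel = (-4, -2),  |v_rel|² = 20
v_rel×d = (-4)·(-10) − (-2)·(21) = 82
since m = R²·20 − 82²:  R² = (6724 + -5444) / 20 = 64
R = √64 = 8  ⇒  r_B = 8 − 7 = 1

rB=1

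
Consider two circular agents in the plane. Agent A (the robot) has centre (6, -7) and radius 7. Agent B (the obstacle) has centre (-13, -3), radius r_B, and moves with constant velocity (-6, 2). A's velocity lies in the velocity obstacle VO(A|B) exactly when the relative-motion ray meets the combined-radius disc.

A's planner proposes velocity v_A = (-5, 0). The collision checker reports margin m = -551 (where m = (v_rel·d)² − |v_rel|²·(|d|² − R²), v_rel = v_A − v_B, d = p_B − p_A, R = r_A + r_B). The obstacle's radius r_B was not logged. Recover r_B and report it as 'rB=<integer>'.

m = -551
d = (-19, 4);  v_rel = (1, -2),  |v_rel|² = 5
v_rel×d = (1)·(4) − (-2)·(-19) = -34
since m = R²·5 − (-34)²:  R² = (1156 + -551) / 5 = 121
R = √121 = 11  ⇒  r_B = 11 − 7 = 4

rB=4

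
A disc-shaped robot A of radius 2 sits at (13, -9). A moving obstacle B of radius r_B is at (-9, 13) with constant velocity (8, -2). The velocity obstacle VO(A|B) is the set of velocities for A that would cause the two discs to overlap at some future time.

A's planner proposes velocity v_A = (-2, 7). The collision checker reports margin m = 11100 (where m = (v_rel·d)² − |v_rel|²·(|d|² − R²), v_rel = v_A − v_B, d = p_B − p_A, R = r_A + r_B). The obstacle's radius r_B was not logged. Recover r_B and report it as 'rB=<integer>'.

m = 11100
d = (-22, 22);  v_rel = (-10, 9),  |v_rel|² = 181
v_rel×d = (-10)·(22) − (9)·(-22) = -22
since m = R²·181 − (-22)²:  R² = (484 + 11100) / 181 = 64
R = √64 = 8  ⇒  r_B = 8 − 2 = 6

rB=6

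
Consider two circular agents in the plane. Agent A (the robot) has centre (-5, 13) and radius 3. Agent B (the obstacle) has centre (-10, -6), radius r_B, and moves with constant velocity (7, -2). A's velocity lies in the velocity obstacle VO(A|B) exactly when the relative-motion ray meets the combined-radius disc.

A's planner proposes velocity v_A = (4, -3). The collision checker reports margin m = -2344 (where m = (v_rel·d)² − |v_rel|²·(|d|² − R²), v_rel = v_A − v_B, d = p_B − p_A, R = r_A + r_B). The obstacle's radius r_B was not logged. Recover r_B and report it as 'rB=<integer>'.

m = -2344
d = (-5, -19);  v_rel = (-3, -1),  |v_rel|² = 10
v_rel×d = (-3)·(-19) − (-1)·(-5) = 52
since m = R²·10 − 52²:  R² = (2704 + -2344) / 10 = 36
R = √36 = 6  ⇒  r_B = 6 − 3 = 3

rB=3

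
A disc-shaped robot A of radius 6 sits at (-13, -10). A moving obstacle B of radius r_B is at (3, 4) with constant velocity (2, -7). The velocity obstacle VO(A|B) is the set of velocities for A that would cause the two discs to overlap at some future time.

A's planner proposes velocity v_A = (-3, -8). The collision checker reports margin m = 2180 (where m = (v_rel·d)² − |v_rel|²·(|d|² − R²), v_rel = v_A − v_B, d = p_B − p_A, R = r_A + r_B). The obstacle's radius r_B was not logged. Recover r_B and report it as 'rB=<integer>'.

m = 2180
d = (16, 14);  v_rel = (-5, -1),  |v_rel|² = 26
v_rel×d = (-5)·(14) − (-1)·(16) = -54
since m = R²·26 − (-54)²:  R² = (2916 + 2180) / 26 = 196
R = √196 = 14  ⇒  r_B = 14 − 6 = 8

rB=8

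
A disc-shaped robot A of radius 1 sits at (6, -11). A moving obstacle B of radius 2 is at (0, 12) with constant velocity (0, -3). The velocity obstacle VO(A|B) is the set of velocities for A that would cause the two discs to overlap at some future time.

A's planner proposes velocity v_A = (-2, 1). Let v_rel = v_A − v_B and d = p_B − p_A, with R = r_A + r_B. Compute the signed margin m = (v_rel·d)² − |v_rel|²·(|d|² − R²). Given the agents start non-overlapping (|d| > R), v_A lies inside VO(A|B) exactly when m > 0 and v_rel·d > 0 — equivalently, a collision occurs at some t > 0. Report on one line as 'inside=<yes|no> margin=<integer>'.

d = (-6, 23),  |d|² = 565;  R = 1+2 = 3,  c = 565−3² = 556
v_rel = (-2, 4),  |v_rel|² = 20;  v_rel·d = (-2)·(-6) + (4)·(23) = 104
20·t² − 208·t + 556 = 0  ⇒  m = 104² − 20·556 = -304
m = -304 < 0,  v_rel·d = 104 > 0  ⇒  outside

inside=no margin=-304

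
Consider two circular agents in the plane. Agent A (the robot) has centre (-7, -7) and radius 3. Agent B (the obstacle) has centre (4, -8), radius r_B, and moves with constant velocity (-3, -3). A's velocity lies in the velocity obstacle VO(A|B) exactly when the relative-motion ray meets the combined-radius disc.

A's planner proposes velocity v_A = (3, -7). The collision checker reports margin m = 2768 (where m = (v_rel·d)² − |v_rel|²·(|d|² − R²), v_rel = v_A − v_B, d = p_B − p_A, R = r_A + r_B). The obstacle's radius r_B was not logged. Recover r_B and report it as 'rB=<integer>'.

m = 2768
d = (11, -1);  v_rel = (6, -4),  |v_rel|² = 52
v_rel×d = (6)·(-1) − (-4)·(11) = 38
since m = R²·52 − 38²:  R² = (1444 + 2768) / 52 = 81
R = √81 = 9  ⇒  r_B = 9 − 3 = 6

rB=6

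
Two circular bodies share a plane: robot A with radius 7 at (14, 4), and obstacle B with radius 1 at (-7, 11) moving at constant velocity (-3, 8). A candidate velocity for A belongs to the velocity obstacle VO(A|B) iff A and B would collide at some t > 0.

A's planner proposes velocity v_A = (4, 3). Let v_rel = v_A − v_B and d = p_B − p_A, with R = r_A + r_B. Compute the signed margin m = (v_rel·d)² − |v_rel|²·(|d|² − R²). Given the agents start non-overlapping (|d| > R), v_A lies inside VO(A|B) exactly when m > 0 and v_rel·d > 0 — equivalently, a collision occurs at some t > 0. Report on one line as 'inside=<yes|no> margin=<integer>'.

d = (-21, 7),  |d|² = 490;  R = 7+1 = 8,  c = 490−8² = 426
v_rel = (7, -5),  |v_rel|² = 74;  v_rel·d = (7)·(-21) + (-5)·(7) = -182
74·t² + 364·t + 426 = 0  ⇒  m = (-182)² − 74·426 = 1600
m = 1600 > 0,  v_rel·d = -182 < 0  ⇒  outside

inside=no margin=1600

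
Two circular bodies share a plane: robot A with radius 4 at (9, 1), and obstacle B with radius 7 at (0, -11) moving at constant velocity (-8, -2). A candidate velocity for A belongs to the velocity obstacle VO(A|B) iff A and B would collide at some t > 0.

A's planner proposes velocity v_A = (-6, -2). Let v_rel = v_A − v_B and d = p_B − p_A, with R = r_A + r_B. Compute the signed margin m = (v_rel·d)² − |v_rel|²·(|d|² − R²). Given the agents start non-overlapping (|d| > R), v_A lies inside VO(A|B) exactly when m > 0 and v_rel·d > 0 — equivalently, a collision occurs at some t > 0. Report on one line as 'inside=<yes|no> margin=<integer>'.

d = (-9, -12),  |d|² = 225;  R = 4+7 = 11,  c = 225−11² = 104
v_rel = (2, 0),  |v_rel|² = 4;  v_rel·d = (2)·(-9) + (0)·(-12) = -18
4·t² + 36·t + 104 = 0  ⇒  m = (-18)² − 4·104 = -92
m = -92 < 0,  v_rel·d = -18 < 0  ⇒  outside

inside=no margin=-92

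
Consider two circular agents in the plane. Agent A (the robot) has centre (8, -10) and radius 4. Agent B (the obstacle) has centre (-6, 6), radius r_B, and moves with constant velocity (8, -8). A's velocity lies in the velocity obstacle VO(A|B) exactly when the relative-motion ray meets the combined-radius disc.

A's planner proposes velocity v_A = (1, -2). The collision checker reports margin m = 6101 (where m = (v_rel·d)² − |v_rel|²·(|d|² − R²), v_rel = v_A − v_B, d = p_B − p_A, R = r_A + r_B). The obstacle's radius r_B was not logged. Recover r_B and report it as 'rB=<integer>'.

m = 6101
d = (-14, 16);  v_rel = (-7, 6),  |v_rel|² = 85
v_rel×d = (-7)·(16) − (6)·(-14) = -28
since m = R²·85 − (-28)²:  R² = (784 + 6101) / 85 = 81
R = √81 = 9  ⇒  r_B = 9 − 4 = 5

rB=5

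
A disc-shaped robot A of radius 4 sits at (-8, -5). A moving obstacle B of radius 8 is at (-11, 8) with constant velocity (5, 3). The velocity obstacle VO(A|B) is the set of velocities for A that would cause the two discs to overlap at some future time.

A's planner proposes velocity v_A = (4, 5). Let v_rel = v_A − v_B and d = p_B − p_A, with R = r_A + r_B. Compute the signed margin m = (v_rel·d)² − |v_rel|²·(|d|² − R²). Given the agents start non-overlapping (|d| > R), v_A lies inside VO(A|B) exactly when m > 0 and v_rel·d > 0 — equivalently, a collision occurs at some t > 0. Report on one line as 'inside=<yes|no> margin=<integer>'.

d = (-3, 13),  |d|² = 178;  R = 4+8 = 12,  c = 178−12² = 34
v_rel = (-1, 2),  |v_rel|² = 5;  v_rel·d = (-1)·(-3) + (2)·(13) = 29
5·t² − 58·t + 34 = 0  ⇒  m = 29² − 5·34 = 671
m = 671 > 0,  v_rel·d = 29 > 0  ⇒  inside

inside=yes margin=671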